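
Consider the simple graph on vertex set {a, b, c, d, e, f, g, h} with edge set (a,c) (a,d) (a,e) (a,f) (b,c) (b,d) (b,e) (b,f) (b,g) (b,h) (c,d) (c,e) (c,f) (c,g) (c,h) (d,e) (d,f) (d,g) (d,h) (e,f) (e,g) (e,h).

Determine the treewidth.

4

A width-4 tree decomposition is:
Bags: B1 = {b, c, d, e, g}  B2 = {b, c, d, e, h}  B3 = {b, c, d, e, f}  B4 = {a, c, d, e, f}
Tree: B1–B2, B1–B3, B3–B4
Each bag holds 5 vertices, so the decomposition has width 4, which upper-bounds the treewidth. Conversely, {a, c, d, e, f} is a clique of size 5, and the vertices of any clique must share a bag in every tree decomposition; so some bag has ≥ 5 vertices and tw(G) ≥ 4. The upper and lower bounds meet at 4, so that is the treewidth.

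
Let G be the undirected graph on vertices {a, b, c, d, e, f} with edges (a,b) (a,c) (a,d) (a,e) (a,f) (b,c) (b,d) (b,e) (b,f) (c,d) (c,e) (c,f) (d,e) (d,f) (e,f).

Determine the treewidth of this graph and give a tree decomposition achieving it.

A single bag containing all 6 vertices is trivially a valid decomposition of width 5. For the lower bound, the 6 vertices {a, b, c, d, e, f} are pairwise adjacent, and any tree decomposition puts a clique entirely inside one bag — forcing width ≥ 5. Combining the bounds, tw(G) = 5.

Treewidth 5.
One optimal decomposition is:
Bags: B1 = {a, b, c, d, e, f}
Tree: (single bag)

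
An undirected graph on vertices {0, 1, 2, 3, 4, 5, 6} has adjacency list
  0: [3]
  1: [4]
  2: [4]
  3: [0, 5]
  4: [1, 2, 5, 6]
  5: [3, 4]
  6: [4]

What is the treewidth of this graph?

A width-1 tree decomposition is:
Bags: B1 = {4, 5}  B2 = {2, 4}  B3 = {3, 5}  B4 = {4, 6}  B5 = {1, 4}  B6 = {0, 3}
Tree: B1–B2, B1–B3, B1–B4, B4–B5, B3–B6
The largest bag has 2 vertices, giving width 1; this decomposition certifies tw(G) ≤ 1. Since G has at least one edge (e.g. 5–4), it is not an edgeless graph, so tw(G) ≥ 1. Hence tw(G) = 1 exactly.

1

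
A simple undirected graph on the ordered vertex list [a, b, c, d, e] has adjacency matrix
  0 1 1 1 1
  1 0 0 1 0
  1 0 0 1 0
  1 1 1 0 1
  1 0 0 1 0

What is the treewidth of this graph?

A width-2 tree decomposition is:
Bags: B1 = {a, d, e}  B2 = {a, c, d}  B3 = {a, b, d}
Tree: B1–B2, B2–B3
Every bag has size at most 3, so the width is 3 − 1 = 2 and tw(G) ≤ 2. On the other hand G contains the 3-clique {a, d, e}. A clique must lie in a single bag of any decomposition, so no decomposition can have width below 2. Combining the bounds, tw(G) = 2.

2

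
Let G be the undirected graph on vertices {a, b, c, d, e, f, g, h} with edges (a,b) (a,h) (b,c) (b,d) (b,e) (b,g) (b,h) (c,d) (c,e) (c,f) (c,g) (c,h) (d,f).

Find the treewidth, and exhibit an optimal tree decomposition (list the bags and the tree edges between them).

The largest bag has 3 vertices, giving width 2; this decomposition certifies tw(G) ≤ 2. Conversely, {c, d, f} is a clique of size 3, and the vertices of any clique must share a bag in every tree decomposition; so some bag has ≥ 3 vertices and tw(G) ≥ 2. Hence tw(G) = 2 exactly.

Treewidth 2.
One optimal decomposition is:
Bags: B1 = {b, c, h}  B2 = {b, c, d}  B3 = {b, c, g}  B4 = {c, d, f}  B5 = {a, b, h}  B6 = {b, c, e}
Tree: B1–B2, B2–B3, B2–B4, B1–B5, B1–B6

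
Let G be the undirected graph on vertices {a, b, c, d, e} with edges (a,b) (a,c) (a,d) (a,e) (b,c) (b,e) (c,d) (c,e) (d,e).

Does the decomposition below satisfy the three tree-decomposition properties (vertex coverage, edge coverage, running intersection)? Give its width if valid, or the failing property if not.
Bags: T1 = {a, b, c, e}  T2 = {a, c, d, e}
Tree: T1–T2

Yes; width 3.

Every vertex of G appears in some bag (union = {a, b, c, d, e}); every edge is covered by a bag; and for each vertex v the set of bags containing v is connected in the bag tree. The decomposition is therefore valid. The largest bag has 4 vertices, so the width is 3.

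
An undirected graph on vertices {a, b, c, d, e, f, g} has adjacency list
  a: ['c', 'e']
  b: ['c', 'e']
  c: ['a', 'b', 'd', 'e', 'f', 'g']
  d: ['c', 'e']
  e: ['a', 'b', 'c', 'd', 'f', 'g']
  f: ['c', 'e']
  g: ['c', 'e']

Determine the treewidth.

2

A width-2 tree decomposition is:
Bags: B1 = {b, c, e}  B2 = {c, d, e}  B3 = {c, e, g}  B4 = {a, c, e}  B5 = {c, e, f}
Tree: B1–B2, B2–B3, B3–B4, B3–B5
Each bag holds 3 vertices, so the decomposition has width 2, which upper-bounds the treewidth. Conversely, {c, d, e} is a clique of size 3, and the vertices of any clique must share a bag in every tree decomposition; so some bag has ≥ 3 vertices and tw(G) ≥ 2. The upper and lower bounds meet at 2, so that is the treewidth.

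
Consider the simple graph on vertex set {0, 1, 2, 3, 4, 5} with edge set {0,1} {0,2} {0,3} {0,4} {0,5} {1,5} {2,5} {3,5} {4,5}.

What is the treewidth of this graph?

2

A width-2 tree decomposition is:
Bags: B1 = {0, 4, 5}  B2 = {0, 2, 5}  B3 = {0, 1, 5}  B4 = {0, 3, 5}
Tree: B1–B2, B1–B3, B3–B4
Every bag has size at most 3, so the width is 3 − 1 = 2 and tw(G) ≤ 2. Conversely, {0, 1, 5} is a clique of size 3, and the vertices of any clique must share a bag in every tree decomposition; so some bag has ≥ 3 vertices and tw(G) ≥ 2. Hence tw(G) = 2 exactly.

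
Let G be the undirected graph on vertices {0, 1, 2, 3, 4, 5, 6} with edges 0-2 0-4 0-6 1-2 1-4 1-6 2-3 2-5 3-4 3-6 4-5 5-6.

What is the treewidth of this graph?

3

A width-3 tree decomposition is:
Bags: B1 = {1, 2, 4, 6}  B2 = {2, 3, 4, 6}  B3 = {2, 4, 5, 6}  B4 = {0, 2, 4, 6}
Tree: B1–B2, B2–B3, B3–B4
Every bag has size at most 4, so the width is 4 − 1 = 3 and tw(G) ≤ 3. For the lower bound: the 4 vertex sets {1,4}, {2,3}, {6}, {5} are disjoint, each induces a connected subgraph, and every pair is joined by at least one edge of G. Contracting each set to a single vertex therefore yields K_{4} as a minor, and since treewidth is minor-monotone, tw(G) ≥ tw(K_{4}) = 3. The upper and lower bounds meet at 3, so that is the treewidth.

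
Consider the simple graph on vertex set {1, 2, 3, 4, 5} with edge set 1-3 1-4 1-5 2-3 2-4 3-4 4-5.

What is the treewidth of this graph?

2

A width-2 tree decomposition is:
Bags: B1 = {1, 3, 4}  B2 = {2, 3, 4}  B3 = {1, 4, 5}
Tree: B1–B2, B1–B3
Each bag holds 3 vertices, so the decomposition has width 2, which upper-bounds the treewidth. Conversely, {1, 3, 4} is a clique of size 3, and the vertices of any clique must share a bag in every tree decomposition; so some bag has ≥ 3 vertices and tw(G) ≥ 2. The upper and lower bounds meet at 2, so that is the treewidth.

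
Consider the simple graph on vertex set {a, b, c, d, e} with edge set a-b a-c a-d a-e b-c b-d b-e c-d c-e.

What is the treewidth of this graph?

3

A width-3 tree decomposition is:
Bags: B1 = {a, b, c, d}  B2 = {a, b, c, e}
Tree: B1–B2
The largest bag has 4 vertices, giving width 3; this decomposition certifies tw(G) ≤ 3. For the lower bound, the 4 vertices {a, b, c, d} are pairwise adjacent, and any tree decomposition puts a clique entirely inside one bag — forcing width ≥ 3. Hence tw(G) = 3 exactly.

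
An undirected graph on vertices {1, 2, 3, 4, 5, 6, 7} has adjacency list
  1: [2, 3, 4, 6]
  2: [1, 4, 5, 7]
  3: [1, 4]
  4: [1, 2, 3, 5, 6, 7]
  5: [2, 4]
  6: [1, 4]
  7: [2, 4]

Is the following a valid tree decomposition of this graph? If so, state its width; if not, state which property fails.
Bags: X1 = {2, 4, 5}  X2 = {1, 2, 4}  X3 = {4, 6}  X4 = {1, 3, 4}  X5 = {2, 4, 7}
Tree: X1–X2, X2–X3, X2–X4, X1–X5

A tree decomposition must satisfy three properties: every vertex lies in some bag; for every edge, both endpoints lie together in some bag; and for every vertex, the bags containing it form a connected subtree. Here edge (1,6) lies in no bag, so the decomposition is invalid.

No — edge (1,6) lies in no bag.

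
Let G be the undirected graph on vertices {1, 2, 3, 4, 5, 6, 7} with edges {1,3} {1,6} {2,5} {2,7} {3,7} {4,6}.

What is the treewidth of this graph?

1

A width-1 tree decomposition is:
Bags: B1 = {4, 6}  B2 = {1, 6}  B3 = {1, 3}  B4 = {3, 7}  B5 = {2, 7}  B6 = {2, 5}
Tree: B1–B2, B2–B3, B3–B4, B4–B5, B5–B6
Each bag holds 2 vertices, so the decomposition has width 1, which upper-bounds the treewidth. G has an edge, so its treewidth is at least 1. Hence tw(G) = 1 exactly.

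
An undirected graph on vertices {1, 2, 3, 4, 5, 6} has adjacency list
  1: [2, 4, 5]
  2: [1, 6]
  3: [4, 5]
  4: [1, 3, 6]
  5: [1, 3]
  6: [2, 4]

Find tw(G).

2

A width-2 tree decomposition is:
Bags: B1 = {1, 2, 6}  B2 = {1, 4, 6}  B3 = {1, 4, 5}  B4 = {3, 4, 5}
Tree: B1–B2, B2–B3, B3–B4
The largest bag has 3 vertices, giving width 2; this decomposition certifies tw(G) ≤ 2. The edges 2–6–4–1–2 form a cycle, so G is not a tree and its treewidth is at least 2. The upper and lower bounds meet at 2, so that is the treewidth.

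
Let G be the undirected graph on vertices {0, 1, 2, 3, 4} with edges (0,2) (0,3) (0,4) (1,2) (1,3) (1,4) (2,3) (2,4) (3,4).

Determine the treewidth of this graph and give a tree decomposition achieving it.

The largest bag has 4 vertices, giving width 3; this decomposition certifies tw(G) ≤ 3. Conversely, {0, 2, 3, 4} is a clique of size 4, and the vertices of any clique must share a bag in every tree decomposition; so some bag has ≥ 4 vertices and tw(G) ≥ 3. The upper and lower bounds meet at 3, so that is the treewidth.

Treewidth 3.
One optimal decomposition is:
Bags: B1 = {1, 2, 3, 4}  B2 = {0, 2, 3, 4}
Tree: B1–B2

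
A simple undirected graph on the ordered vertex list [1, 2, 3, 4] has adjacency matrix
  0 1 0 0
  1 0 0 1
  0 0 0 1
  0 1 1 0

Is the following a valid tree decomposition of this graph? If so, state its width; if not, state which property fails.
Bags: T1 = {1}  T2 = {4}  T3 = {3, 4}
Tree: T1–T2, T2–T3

No — vertex 2 appears in no bag.

A tree decomposition must satisfy three properties: every vertex lies in some bag; for every edge, both endpoints lie together in some bag; and for every vertex, the bags containing it form a connected subtree. Here vertex 2 appears in no bag, so the decomposition is invalid.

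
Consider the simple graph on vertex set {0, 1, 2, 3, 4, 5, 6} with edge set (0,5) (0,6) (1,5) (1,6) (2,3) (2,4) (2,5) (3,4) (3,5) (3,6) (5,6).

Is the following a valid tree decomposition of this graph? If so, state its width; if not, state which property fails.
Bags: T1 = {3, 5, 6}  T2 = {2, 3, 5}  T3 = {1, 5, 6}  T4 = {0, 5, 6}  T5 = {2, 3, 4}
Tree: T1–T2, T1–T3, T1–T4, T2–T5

Yes; width 2.

Checking the three conditions: (i) the bags cover all of {0, 1, 2, 3, 4, 5, 6}; (ii) for each edge, some bag contains both endpoints; (iii) the bags containing any fixed vertex form a subtree. All hold, so the decomposition is valid with width 3 − 1 = 2.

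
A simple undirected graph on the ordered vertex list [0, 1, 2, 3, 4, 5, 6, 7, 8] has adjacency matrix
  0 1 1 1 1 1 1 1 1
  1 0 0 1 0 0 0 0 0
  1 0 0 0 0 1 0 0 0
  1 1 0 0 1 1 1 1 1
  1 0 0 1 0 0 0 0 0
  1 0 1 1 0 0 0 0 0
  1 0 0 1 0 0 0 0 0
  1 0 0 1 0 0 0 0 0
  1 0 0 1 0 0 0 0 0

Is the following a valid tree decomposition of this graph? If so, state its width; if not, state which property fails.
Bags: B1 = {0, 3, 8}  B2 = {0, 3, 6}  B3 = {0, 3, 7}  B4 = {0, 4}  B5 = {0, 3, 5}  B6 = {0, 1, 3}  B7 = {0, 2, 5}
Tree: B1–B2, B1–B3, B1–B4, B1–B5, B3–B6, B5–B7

A tree decomposition must satisfy three properties: every vertex lies in some bag; for every edge, both endpoints lie together in some bag; and for every vertex, the bags containing it form a connected subtree. Here edge (3,4) lies in no bag, so the decomposition is invalid.

No — edge (3,4) lies in no bag.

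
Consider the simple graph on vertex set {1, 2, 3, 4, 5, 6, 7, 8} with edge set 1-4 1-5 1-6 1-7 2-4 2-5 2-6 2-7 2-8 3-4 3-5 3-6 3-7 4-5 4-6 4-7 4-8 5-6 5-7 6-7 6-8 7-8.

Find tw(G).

A width-4 tree decomposition is:
Bags: B1 = {1, 4, 5, 6, 7}  B2 = {3, 4, 5, 6, 7}  B3 = {2, 4, 5, 6, 7}  B4 = {2, 4, 6, 7, 8}
Tree: B1–B2, B1–B3, B3–B4
Every bag has size at most 5, so the width is 5 − 1 = 4 and tw(G) ≤ 4. For the lower bound, the 5 vertices {2, 4, 6, 7, 8} are pairwise adjacent, and any tree decomposition puts a clique entirely inside one bag — forcing width ≥ 4. Hence tw(G) = 4 exactly.

4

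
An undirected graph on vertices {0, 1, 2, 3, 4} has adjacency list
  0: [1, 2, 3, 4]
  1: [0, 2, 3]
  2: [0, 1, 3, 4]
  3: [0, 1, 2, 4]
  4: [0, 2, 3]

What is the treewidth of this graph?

A width-3 tree decomposition is:
Bags: B1 = {0, 1, 2, 3}  B2 = {0, 2, 3, 4}
Tree: B1–B2
Every bag has size at most 4, so the width is 4 − 1 = 3 and tw(G) ≤ 3. On the other hand G contains the 4-clique {0, 1, 2, 3}. A clique must lie in a single bag of any decomposition, so no decomposition can have width below 3. The upper and lower bounds meet at 3, so that is the treewidth.

3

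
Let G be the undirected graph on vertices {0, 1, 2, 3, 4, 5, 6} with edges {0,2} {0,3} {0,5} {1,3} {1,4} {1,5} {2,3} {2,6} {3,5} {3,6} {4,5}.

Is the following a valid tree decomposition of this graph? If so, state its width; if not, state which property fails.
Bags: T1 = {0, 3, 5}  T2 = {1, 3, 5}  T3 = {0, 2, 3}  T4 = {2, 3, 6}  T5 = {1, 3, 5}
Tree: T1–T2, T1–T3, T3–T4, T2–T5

A tree decomposition must satisfy three properties: every vertex lies in some bag; for every edge, both endpoints lie together in some bag; and for every vertex, the bags containing it form a connected subtree. Here vertex 4 appears in no bag, so the decomposition is invalid.

No — vertex 4 appears in no bag.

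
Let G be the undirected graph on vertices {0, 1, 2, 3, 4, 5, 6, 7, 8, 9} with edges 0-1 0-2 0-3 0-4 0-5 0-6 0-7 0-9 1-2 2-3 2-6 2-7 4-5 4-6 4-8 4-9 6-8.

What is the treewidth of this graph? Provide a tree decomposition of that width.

Each bag holds 3 vertices, so the decomposition has width 2, which upper-bounds the treewidth. For the lower bound, the 3 vertices {0, 4, 9} are pairwise adjacent, and any tree decomposition puts a clique entirely inside one bag — forcing width ≥ 2. Therefore the treewidth is 2.

Treewidth 2.
One such decomposition:
Bags: B1 = {0, 4, 6}  B2 = {0, 2, 6}  B3 = {0, 1, 2}  B4 = {0, 2, 3}  B5 = {0, 4, 9}  B6 = {4, 6, 8}  B7 = {0, 4, 5}  B8 = {0, 2, 7}
Tree: B1–B2, B2–B3, B2–B4, B1–B5, B1–B6, B5–B7, B4–B8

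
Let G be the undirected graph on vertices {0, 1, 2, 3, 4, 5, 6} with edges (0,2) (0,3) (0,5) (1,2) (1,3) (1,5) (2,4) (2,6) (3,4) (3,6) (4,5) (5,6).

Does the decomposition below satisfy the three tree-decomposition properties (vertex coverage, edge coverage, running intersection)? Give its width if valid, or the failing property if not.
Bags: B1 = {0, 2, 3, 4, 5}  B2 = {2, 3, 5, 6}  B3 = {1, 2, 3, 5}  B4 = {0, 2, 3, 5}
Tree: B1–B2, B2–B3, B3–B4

No — bags containing vertex 0 are not connected in the tree.

A tree decomposition must satisfy three properties: every vertex lies in some bag; for every edge, both endpoints lie together in some bag; and for every vertex, the bags containing it form a connected subtree. Here bags containing vertex 0 are not connected in the tree, so the decomposition is invalid.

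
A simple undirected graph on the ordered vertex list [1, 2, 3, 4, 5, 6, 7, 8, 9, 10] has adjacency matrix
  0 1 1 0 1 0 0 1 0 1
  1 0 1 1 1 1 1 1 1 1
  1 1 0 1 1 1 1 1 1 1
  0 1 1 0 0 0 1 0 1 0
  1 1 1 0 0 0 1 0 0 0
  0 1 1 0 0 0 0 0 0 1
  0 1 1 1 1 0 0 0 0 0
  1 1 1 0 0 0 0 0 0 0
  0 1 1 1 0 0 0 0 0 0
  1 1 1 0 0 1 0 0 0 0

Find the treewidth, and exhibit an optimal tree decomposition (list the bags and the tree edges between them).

Treewidth 3.
One optimal decomposition is:
Bags: B1 = {1, 2, 3, 5}  B2 = {1, 2, 3, 8}  B3 = {2, 3, 5, 7}  B4 = {1, 2, 3, 10}  B5 = {2, 3, 6, 10}  B6 = {2, 3, 4, 7}  B7 = {2, 3, 4, 9}
Tree: B1–B2, B1–B3, B1–B4, B4–B5, B3–B6, B6–B7

Each bag holds 4 vertices, so the decomposition has width 3, which upper-bounds the treewidth. Conversely, {1, 2, 3, 8} is a clique of size 4, and the vertices of any clique must share a bag in every tree decomposition; so some bag has ≥ 4 vertices and tw(G) ≥ 3. Combining the bounds, tw(G) = 3.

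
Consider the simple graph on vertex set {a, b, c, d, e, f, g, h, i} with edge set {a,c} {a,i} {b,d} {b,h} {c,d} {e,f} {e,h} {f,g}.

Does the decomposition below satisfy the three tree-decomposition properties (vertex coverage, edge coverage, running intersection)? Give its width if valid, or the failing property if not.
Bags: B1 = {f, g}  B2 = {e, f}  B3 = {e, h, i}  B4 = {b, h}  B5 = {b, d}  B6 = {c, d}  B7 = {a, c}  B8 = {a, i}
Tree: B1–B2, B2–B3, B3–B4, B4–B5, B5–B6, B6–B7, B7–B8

No — bags containing vertex i are not connected in the tree.

A tree decomposition must satisfy three properties: every vertex lies in some bag; for every edge, both endpoints lie together in some bag; and for every vertex, the bags containing it form a connected subtree. Here bags containing vertex i are not connected in the tree, so the decomposition is invalid.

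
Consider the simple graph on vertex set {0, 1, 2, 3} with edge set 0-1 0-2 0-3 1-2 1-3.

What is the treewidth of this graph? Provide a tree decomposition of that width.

Treewidth 2.
One optimal decomposition is:
Bags: B1 = {0, 1, 2}  B2 = {0, 1, 3}
Tree: B1–B2

The largest bag has 3 vertices, giving width 2; this decomposition certifies tw(G) ≤ 2. For the lower bound, the 3 vertices {0, 1, 2} are pairwise adjacent, and any tree decomposition puts a clique entirely inside one bag — forcing width ≥ 2. Hence tw(G) = 2 exactly.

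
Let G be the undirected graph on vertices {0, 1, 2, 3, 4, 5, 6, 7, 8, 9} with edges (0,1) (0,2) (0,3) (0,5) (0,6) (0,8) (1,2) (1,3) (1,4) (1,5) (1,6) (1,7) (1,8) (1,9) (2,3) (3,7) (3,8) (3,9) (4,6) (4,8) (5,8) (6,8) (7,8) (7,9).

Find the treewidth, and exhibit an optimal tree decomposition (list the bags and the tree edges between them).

The largest bag has 4 vertices, giving width 3; this decomposition certifies tw(G) ≤ 3. For the lower bound, the 4 vertices {0, 1, 3, 8} are pairwise adjacent, and any tree decomposition puts a clique entirely inside one bag — forcing width ≥ 3. Hence tw(G) = 3 exactly.

Treewidth 3.
Bags: B1 = {0, 1, 3, 8}  B2 = {1, 3, 7, 8}  B3 = {0, 1, 5, 8}  B4 = {1, 3, 7, 9}  B5 = {0, 1, 6, 8}  B6 = {0, 1, 2, 3}  B7 = {1, 4, 6, 8}
Tree: B1–B2, B1–B3, B2–B4, B1–B5, B1–B6, B5–B7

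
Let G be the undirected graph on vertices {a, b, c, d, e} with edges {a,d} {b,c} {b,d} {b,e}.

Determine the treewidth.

A width-1 tree decomposition is:
Bags: B1 = {b, d}  B2 = {a, d}  B3 = {b, e}  B4 = {b, c}
Tree: B1–B2, B1–B3, B1–B4
Every bag has size at most 2, so the width is 2 − 1 = 1 and tw(G) ≤ 1. Any graph with an edge has treewidth ≥ 1, and G has the edge d–b. The upper and lower bounds meet at 1, so that is the treewidth.

1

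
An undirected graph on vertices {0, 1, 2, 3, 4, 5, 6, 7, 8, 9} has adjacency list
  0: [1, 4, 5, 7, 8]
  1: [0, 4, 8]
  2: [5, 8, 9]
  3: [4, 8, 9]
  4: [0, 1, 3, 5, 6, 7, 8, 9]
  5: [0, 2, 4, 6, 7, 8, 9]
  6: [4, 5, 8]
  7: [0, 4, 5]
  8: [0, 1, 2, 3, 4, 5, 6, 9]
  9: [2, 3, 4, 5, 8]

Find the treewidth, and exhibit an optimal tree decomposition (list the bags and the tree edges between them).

Treewidth 3.
One optimal decomposition is:
Bags: B1 = {2, 5, 8, 9}  B2 = {4, 5, 8, 9}  B3 = {4, 5, 6, 8}  B4 = {0, 4, 5, 8}  B5 = {0, 1, 4, 8}  B6 = {0, 4, 5, 7}  B7 = {3, 4, 8, 9}
Tree: B1–B2, B2–B3, B3–B4, B4–B5, B4–B6, B2–B7

Every bag has size at most 4, so the width is 4 − 1 = 3 and tw(G) ≤ 3. For the lower bound, the 4 vertices {2, 5, 8, 9} are pairwise adjacent, and any tree decomposition puts a clique entirely inside one bag — forcing width ≥ 3. Hence tw(G) = 3 exactly.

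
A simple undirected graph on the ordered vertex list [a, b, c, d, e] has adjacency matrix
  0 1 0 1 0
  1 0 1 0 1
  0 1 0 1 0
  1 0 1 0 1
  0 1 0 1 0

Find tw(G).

2

A width-2 tree decomposition is:
Bags: B1 = {a, b, d}  B2 = {b, c, d}  B3 = {b, d, e}
Tree: B1–B2, B2–B3
The largest bag has 3 vertices, giving width 2; this decomposition certifies tw(G) ≤ 2. For the lower bound, G contains the cycle a–b–c–d–a, so G is not a forest; only forests have treewidth ≤ 1, hence tw(G) ≥ 2. Combining the bounds, tw(G) = 2.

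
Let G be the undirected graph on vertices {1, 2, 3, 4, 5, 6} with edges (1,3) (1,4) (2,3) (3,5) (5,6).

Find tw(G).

A width-1 tree decomposition is:
Bags: B1 = {3, 5}  B2 = {2, 3}  B3 = {1, 3}  B4 = {1, 4}  B5 = {5, 6}
Tree: B1–B2, B1–B3, B3–B4, B1–B5
The largest bag has 2 vertices, giving width 1; this decomposition certifies tw(G) ≤ 1. G has an edge, so its treewidth is at least 1. Hence tw(G) = 1 exactly.

1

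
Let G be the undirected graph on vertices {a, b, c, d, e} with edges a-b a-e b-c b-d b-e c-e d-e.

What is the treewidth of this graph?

2

A width-2 tree decomposition is:
Bags: B1 = {b, d, e}  B2 = {a, b, e}  B3 = {b, c, e}
Tree: B1–B2, B2–B3
Each bag holds 3 vertices, so the decomposition has width 2, which upper-bounds the treewidth. On the other hand G contains the 3-clique {b, d, e}. A clique must lie in a single bag of any decomposition, so no decomposition can have width below 2. The upper and lower bounds meet at 2, so that is the treewidth.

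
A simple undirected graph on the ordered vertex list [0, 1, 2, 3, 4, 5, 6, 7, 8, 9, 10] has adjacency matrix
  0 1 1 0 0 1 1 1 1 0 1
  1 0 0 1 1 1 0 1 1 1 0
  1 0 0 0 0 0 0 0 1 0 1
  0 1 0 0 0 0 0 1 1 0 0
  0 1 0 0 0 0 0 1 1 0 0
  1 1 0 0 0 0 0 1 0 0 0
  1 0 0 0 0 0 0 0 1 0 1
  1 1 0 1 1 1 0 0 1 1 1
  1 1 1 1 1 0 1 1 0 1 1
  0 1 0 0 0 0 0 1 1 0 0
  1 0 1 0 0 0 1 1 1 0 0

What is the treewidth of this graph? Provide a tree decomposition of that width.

Each bag holds 4 vertices, so the decomposition has width 3, which upper-bounds the treewidth. On the other hand G contains the 4-clique {0, 2, 8, 10}. A clique must lie in a single bag of any decomposition, so no decomposition can have width below 3. Hence tw(G) = 3 exactly.

Treewidth 3.
Bags: B1 = {0, 2, 8, 10}  B2 = {0, 7, 8, 10}  B3 = {0, 1, 7, 8}  B4 = {1, 7, 8, 9}  B5 = {0, 1, 5, 7}  B6 = {1, 3, 7, 8}  B7 = {0, 6, 8, 10}  B8 = {1, 4, 7, 8}
Tree: B1–B2, B2–B3, B3–B4, B3–B5, B3–B6, B2–B7, B3–B8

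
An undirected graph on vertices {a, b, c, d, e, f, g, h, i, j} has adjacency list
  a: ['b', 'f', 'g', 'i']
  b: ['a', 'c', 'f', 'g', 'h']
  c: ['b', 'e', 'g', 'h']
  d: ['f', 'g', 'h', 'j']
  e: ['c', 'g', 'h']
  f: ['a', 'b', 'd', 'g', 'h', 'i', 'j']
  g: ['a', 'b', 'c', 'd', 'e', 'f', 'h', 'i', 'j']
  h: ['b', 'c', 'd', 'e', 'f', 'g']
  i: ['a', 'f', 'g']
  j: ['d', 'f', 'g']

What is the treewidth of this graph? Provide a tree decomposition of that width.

Treewidth 3.
Bags: B1 = {b, f, g, h}  B2 = {b, c, g, h}  B3 = {c, e, g, h}  B4 = {d, f, g, h}  B5 = {d, f, g, j}  B6 = {a, b, f, g}  B7 = {a, f, g, i}
Tree: B1–B2, B2–B3, B1–B4, B4–B5, B1–B6, B6–B7

The largest bag has 4 vertices, giving width 3; this decomposition certifies tw(G) ≤ 3. For the lower bound, the 4 vertices {c, e, g, h} are pairwise adjacent, and any tree decomposition puts a clique entirely inside one bag — forcing width ≥ 3. Hence tw(G) = 3 exactly.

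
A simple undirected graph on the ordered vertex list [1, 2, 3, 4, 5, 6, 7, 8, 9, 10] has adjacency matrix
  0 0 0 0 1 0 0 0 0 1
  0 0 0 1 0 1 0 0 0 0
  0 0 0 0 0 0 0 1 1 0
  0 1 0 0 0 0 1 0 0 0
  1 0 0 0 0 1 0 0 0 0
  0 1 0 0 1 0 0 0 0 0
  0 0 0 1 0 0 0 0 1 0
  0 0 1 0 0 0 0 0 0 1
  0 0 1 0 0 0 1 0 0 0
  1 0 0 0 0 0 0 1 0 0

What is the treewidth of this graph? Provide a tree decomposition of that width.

Treewidth 2.
One such decomposition:
Bags: B1 = {3, 7, 9}  B2 = {3, 4, 7}  B3 = {2, 3, 4}  B4 = {2, 3, 6}  B5 = {3, 5, 6}  B6 = {1, 3, 5}  B7 = {1, 3, 10}  B8 = {3, 8, 10}
Tree: B1–B2, B2–B3, B3–B4, B4–B5, B5–B6, B6–B7, B7–B8

The largest bag has 3 vertices, giving width 2; this decomposition certifies tw(G) ≤ 2. Since 3–9–7–4–2–6–5–1–10–8–3 is a cycle in G, G is not acyclic. Forests are exactly the graphs of treewidth ≤ 1, so tw(G) ≥ 2. Therefore the treewidth is 2.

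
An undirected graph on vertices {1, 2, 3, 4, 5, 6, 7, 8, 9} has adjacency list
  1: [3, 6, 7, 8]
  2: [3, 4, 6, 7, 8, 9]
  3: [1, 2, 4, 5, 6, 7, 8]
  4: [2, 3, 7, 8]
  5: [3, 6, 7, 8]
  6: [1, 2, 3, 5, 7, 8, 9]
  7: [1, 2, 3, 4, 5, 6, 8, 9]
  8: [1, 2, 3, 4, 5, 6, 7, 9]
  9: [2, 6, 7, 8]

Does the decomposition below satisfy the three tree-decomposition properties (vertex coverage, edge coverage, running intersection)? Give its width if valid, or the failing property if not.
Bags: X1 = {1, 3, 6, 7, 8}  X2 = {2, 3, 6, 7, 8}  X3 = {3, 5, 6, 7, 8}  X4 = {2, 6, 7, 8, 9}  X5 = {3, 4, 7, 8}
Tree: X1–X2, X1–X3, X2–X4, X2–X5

A tree decomposition must satisfy three properties: every vertex lies in some bag; for every edge, both endpoints lie together in some bag; and for every vertex, the bags containing it form a connected subtree. Here edge (2,4) lies in no bag, so the decomposition is invalid.

No — edge (2,4) lies in no bag.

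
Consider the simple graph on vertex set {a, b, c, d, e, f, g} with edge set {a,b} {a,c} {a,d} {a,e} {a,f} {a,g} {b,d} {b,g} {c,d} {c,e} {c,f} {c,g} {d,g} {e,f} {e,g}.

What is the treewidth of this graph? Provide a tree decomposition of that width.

Each bag holds 4 vertices, so the decomposition has width 3, which upper-bounds the treewidth. On the other hand G contains the 4-clique {a, c, d, g}. A clique must lie in a single bag of any decomposition, so no decomposition can have width below 3. Therefore the treewidth is 3.

Treewidth 3.
Bags: B1 = {a, c, e, g}  B2 = {a, c, e, f}  B3 = {a, c, d, g}  B4 = {a, b, d, g}
Tree: B1–B2, B1–B3, B3–B4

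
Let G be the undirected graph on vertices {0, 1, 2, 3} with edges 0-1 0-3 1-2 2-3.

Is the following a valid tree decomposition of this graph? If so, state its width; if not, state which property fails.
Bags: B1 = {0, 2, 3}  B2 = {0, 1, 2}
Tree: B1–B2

Yes; width 2.

Checking the three conditions: (i) the bags cover all of {0, 1, 2, 3}; (ii) for each edge, some bag contains both endpoints; (iii) the bags containing any fixed vertex form a subtree. All hold, so the decomposition is valid with width 3 − 1 = 2.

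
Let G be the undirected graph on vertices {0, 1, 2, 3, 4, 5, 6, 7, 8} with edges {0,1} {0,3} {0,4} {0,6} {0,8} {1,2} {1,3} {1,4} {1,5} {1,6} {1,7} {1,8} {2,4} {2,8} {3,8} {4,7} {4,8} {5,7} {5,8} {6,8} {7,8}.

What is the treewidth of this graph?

A width-3 tree decomposition is:
Bags: B1 = {1, 5, 7, 8}  B2 = {1, 4, 7, 8}  B3 = {0, 1, 4, 8}  B4 = {0, 1, 3, 8}  B5 = {1, 2, 4, 8}  B6 = {0, 1, 6, 8}
Tree: B1–B2, B2–B3, B3–B4, B3–B5, B4–B6
The largest bag has 4 vertices, giving width 3; this decomposition certifies tw(G) ≤ 3. On the other hand G contains the 4-clique {0, 1, 3, 8}. A clique must lie in a single bag of any decomposition, so no decomposition can have width below 3. Hence tw(G) = 3 exactly.

3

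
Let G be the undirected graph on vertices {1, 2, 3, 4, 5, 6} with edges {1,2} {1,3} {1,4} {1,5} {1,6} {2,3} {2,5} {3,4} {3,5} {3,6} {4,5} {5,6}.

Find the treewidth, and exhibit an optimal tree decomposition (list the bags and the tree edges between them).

Treewidth 3.
One optimal decomposition is:
Bags: B1 = {1, 2, 3, 5}  B2 = {1, 3, 5, 6}  B3 = {1, 3, 4, 5}
Tree: B1–B2, B2–B3

Every bag has size at most 4, so the width is 4 − 1 = 3 and tw(G) ≤ 3. For the lower bound, the 4 vertices {1, 2, 3, 5} are pairwise adjacent, and any tree decomposition puts a clique entirely inside one bag — forcing width ≥ 3. The upper and lower bounds meet at 3, so that is the treewidth.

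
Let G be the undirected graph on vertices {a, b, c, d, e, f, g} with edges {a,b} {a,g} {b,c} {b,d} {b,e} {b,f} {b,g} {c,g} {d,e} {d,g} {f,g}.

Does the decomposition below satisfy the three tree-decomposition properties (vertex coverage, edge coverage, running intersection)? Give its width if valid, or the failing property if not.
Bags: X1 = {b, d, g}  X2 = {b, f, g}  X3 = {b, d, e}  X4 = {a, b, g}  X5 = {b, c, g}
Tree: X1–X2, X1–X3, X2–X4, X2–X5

Every vertex of G appears in some bag (union = {a, b, c, d, e, f, g}); every edge is covered by a bag; and for each vertex v the set of bags containing v is connected in the bag tree. The decomposition is therefore valid. The largest bag has 3 vertices, so the width is 2.

Yes; width 2.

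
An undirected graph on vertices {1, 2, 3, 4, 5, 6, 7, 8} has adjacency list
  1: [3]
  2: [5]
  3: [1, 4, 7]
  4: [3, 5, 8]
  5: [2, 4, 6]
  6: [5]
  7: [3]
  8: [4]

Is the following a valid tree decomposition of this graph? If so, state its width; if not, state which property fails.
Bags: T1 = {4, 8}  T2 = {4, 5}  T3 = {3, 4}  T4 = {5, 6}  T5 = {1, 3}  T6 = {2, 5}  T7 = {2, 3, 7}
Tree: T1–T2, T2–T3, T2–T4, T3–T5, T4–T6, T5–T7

A tree decomposition must satisfy three properties: every vertex lies in some bag; for every edge, both endpoints lie together in some bag; and for every vertex, the bags containing it form a connected subtree. Here bags containing vertex 2 are not connected in the tree, so the decomposition is invalid.

No — bags containing vertex 2 are not connected in the tree.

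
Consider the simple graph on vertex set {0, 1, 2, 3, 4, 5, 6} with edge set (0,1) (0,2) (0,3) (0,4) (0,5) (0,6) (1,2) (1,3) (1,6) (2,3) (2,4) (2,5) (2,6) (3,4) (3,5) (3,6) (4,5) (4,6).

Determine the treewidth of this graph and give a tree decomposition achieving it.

Treewidth 4.
One such decomposition:
Bags: B1 = {0, 2, 3, 4, 5}  B2 = {0, 2, 3, 4, 6}  B3 = {0, 1, 2, 3, 6}
Tree: B1–B2, B2–B3

Each bag holds 5 vertices, so the decomposition has width 4, which upper-bounds the treewidth. Conversely, {0, 1, 2, 3, 6} is a clique of size 5, and the vertices of any clique must share a bag in every tree decomposition; so some bag has ≥ 5 vertices and tw(G) ≥ 4. Therefore the treewidth is 4.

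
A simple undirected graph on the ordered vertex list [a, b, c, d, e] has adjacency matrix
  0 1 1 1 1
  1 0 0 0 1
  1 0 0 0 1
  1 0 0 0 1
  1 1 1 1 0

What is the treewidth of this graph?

A width-2 tree decomposition is:
Bags: B1 = {a, b, e}  B2 = {a, d, e}  B3 = {a, c, e}
Tree: B1–B2, B1–B3
The largest bag has 3 vertices, giving width 2; this decomposition certifies tw(G) ≤ 2. On the other hand G contains the 3-clique {a, d, e}. A clique must lie in a single bag of any decomposition, so no decomposition can have width below 2. Combining the bounds, tw(G) = 2.

2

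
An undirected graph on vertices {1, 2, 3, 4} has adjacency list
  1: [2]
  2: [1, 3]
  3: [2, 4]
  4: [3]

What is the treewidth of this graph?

1

A width-1 tree decomposition is:
Bags: B1 = {3, 4}  B2 = {2, 3}  B3 = {1, 2}
Tree: B1–B2, B2–B3
Each bag holds 2 vertices, so the decomposition has width 1, which upper-bounds the treewidth. Any graph with an edge has treewidth ≥ 1, and G has the edge 3–4. The upper and lower bounds meet at 1, so that is the treewidth.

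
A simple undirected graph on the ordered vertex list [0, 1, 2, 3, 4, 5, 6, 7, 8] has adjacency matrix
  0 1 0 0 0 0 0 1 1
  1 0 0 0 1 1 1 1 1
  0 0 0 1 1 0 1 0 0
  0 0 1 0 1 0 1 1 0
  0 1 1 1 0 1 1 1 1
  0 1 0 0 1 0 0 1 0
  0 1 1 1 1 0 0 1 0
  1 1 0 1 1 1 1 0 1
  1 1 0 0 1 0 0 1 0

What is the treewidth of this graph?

3

A width-3 tree decomposition is:
Bags: B1 = {1, 4, 5, 7}  B2 = {1, 4, 7, 8}  B3 = {1, 4, 6, 7}  B4 = {3, 4, 6, 7}  B5 = {2, 3, 4, 6}  B6 = {0, 1, 7, 8}
Tree: B1–B2, B2–B3, B3–B4, B4–B5, B2–B6
Every bag has size at most 4, so the width is 4 − 1 = 3 and tw(G) ≤ 3. For the lower bound, the 4 vertices {0, 1, 7, 8} are pairwise adjacent, and any tree decomposition puts a clique entirely inside one bag — forcing width ≥ 3. Hence tw(G) = 3 exactly.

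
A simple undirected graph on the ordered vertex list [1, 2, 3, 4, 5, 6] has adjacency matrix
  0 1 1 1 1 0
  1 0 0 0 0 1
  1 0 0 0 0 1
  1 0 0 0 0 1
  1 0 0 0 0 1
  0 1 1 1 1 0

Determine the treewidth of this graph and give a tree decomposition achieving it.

Treewidth 2.
One optimal decomposition is:
Bags: B1 = {1, 2, 6}  B2 = {1, 5, 6}  B3 = {1, 3, 6}  B4 = {1, 4, 6}
Tree: B1–B2, B2–B3, B3–B4

The largest bag has 3 vertices, giving width 2; this decomposition certifies tw(G) ≤ 2. For the lower bound, G contains the cycle 2–1–5–6–2, so G is not a forest; only forests have treewidth ≤ 1, hence tw(G) ≥ 2. Therefore the treewidth is 2.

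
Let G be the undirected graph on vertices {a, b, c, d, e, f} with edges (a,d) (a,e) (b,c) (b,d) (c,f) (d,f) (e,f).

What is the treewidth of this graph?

A width-2 tree decomposition is:
Bags: B1 = {a, e, f}  B2 = {a, d, f}  B3 = {c, d, f}  B4 = {b, c, d}
Tree: B1–B2, B2–B3, B3–B4
The largest bag has 3 vertices, giving width 2; this decomposition certifies tw(G) ≤ 2. The edges e–a–d–f–e form a cycle, so G is not a tree and its treewidth is at least 2. Therefore the treewidth is 2.

2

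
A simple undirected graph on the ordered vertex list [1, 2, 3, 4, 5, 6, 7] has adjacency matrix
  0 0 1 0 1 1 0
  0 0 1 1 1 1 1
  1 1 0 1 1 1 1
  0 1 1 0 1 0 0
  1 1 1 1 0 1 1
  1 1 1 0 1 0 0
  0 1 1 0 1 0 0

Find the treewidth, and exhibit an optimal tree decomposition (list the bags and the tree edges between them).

Every bag has size at most 4, so the width is 4 − 1 = 3 and tw(G) ≤ 3. On the other hand G contains the 4-clique {1, 3, 5, 6}. A clique must lie in a single bag of any decomposition, so no decomposition can have width below 3. Combining the bounds, tw(G) = 3.

Treewidth 3.
Bags: B1 = {2, 3, 5, 7}  B2 = {2, 3, 5, 6}  B3 = {1, 3, 5, 6}  B4 = {2, 3, 4, 5}
Tree: B1–B2, B2–B3, B1–B4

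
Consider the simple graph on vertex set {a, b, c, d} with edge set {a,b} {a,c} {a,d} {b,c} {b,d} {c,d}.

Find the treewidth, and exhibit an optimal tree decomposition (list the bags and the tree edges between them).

With just one bag of size 4, the width is 4 − 1 = 3, so tw(G) ≤ 3. Conversely, {a, b, c, d} is a clique of size 4, and the vertices of any clique must share a bag in every tree decomposition; so some bag has ≥ 4 vertices and tw(G) ≥ 3. Therefore the treewidth is 3.

Treewidth 3.
One optimal decomposition is:
Bags: B1 = {a, b, c, d}
Tree: (single bag)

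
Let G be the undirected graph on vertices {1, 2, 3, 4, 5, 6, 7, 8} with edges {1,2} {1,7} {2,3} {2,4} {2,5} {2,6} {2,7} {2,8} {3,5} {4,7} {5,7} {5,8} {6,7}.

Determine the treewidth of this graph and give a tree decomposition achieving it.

The largest bag has 3 vertices, giving width 2; this decomposition certifies tw(G) ≤ 2. Conversely, {2, 5, 8} is a clique of size 3, and the vertices of any clique must share a bag in every tree decomposition; so some bag has ≥ 3 vertices and tw(G) ≥ 2. Combining the bounds, tw(G) = 2.

Treewidth 2.
One such decomposition:
Bags: B1 = {2, 6, 7}  B2 = {2, 4, 7}  B3 = {2, 5, 7}  B4 = {2, 3, 5}  B5 = {1, 2, 7}  B6 = {2, 5, 8}
Tree: B1–B2, B2–B3, B3–B4, B1–B5, B4–B6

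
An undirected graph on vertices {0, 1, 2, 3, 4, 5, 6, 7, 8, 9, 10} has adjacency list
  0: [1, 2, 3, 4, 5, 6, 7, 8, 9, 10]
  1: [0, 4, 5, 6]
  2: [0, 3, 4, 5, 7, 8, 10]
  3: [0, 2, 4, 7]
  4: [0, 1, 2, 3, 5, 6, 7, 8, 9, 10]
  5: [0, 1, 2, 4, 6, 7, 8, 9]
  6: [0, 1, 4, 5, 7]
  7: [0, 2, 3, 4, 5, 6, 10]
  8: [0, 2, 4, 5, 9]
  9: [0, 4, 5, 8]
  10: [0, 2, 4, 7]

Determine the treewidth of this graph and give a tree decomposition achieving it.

Each bag holds 5 vertices, so the decomposition has width 4, which upper-bounds the treewidth. Conversely, {0, 2, 4, 7, 10} is a clique of size 5, and the vertices of any clique must share a bag in every tree decomposition; so some bag has ≥ 5 vertices and tw(G) ≥ 4. The upper and lower bounds meet at 4, so that is the treewidth.

Treewidth 4.
One such decomposition:
Bags: B1 = {0, 2, 4, 5, 7}  B2 = {0, 2, 4, 5, 8}  B3 = {0, 4, 5, 6, 7}  B4 = {0, 1, 4, 5, 6}  B5 = {0, 4, 5, 8, 9}  B6 = {0, 2, 4, 7, 10}  B7 = {0, 2, 3, 4, 7}
Tree: B1–B2, B1–B3, B3–B4, B2–B5, B1–B6, B1–B7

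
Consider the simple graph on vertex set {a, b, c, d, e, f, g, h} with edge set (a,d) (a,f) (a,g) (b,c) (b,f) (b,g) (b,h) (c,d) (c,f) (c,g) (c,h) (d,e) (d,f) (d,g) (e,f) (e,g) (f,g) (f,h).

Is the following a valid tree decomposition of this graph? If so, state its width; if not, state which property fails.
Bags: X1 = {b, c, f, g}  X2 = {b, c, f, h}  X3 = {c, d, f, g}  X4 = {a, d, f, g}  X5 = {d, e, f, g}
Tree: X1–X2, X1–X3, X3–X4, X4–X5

Yes; width 3.

Every vertex of G appears in some bag (union = {a, b, c, d, e, f, g, h}); every edge is covered by a bag; and for each vertex v the set of bags containing v is connected in the bag tree. The decomposition is therefore valid. The largest bag has 4 vertices, so the width is 3.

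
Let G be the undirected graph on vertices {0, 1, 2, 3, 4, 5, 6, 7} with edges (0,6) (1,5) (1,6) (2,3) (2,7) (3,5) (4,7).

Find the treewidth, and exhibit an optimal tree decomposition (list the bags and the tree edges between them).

Treewidth 1.
One optimal decomposition is:
Bags: B1 = {4, 7}  B2 = {2, 7}  B3 = {2, 3}  B4 = {3, 5}  B5 = {1, 5}  B6 = {1, 6}  B7 = {0, 6}
Tree: B1–B2, B2–B3, B3–B4, B4–B5, B5–B6, B6–B7

Every bag has size at most 2, so the width is 2 − 1 = 1 and tw(G) ≤ 1. Since G has at least one edge (e.g. 4–7), it is not an edgeless graph, so tw(G) ≥ 1. The upper and lower bounds meet at 1, so that is the treewidth.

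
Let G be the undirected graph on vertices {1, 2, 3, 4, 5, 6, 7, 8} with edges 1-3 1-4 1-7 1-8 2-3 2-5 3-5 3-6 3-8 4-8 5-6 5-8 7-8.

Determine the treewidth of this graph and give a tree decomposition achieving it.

Every bag has size at most 3, so the width is 3 − 1 = 2 and tw(G) ≤ 2. For the lower bound, the 3 vertices {1, 3, 8} are pairwise adjacent, and any tree decomposition puts a clique entirely inside one bag — forcing width ≥ 2. Combining the bounds, tw(G) = 2.

Treewidth 2.
Bags: B1 = {1, 3, 8}  B2 = {3, 5, 8}  B3 = {1, 7, 8}  B4 = {1, 4, 8}  B5 = {3, 5, 6}  B6 = {2, 3, 5}
Tree: B1–B2, B1–B3, B3–B4, B2–B5, B2–B6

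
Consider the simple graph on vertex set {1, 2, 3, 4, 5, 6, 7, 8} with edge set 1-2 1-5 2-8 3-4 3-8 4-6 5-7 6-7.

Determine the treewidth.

A width-2 tree decomposition is:
Bags: B1 = {3, 4, 6}  B2 = {3, 6, 7}  B3 = {3, 5, 7}  B4 = {1, 3, 5}  B5 = {1, 2, 3}  B6 = {2, 3, 8}
Tree: B1–B2, B2–B3, B3–B4, B4–B5, B5–B6
Each bag holds 3 vertices, so the decomposition has width 2, which upper-bounds the treewidth. For the lower bound, G contains the cycle 3–4–6–7–5–1–2–8–3, so G is not a forest; only forests have treewidth ≤ 1, hence tw(G) ≥ 2. Combining the bounds, tw(G) = 2.

2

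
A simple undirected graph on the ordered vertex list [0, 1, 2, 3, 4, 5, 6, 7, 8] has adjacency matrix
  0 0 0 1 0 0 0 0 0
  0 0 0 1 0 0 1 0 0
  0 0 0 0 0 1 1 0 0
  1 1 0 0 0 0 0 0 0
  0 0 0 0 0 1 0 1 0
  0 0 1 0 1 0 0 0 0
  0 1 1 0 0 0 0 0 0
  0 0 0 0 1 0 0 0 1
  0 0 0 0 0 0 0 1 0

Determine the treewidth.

A width-1 tree decomposition is:
Bags: B1 = {0, 3}  B2 = {1, 3}  B3 = {1, 6}  B4 = {2, 6}  B5 = {2, 5}  B6 = {4, 5}  B7 = {4, 7}  B8 = {7, 8}
Tree: B1–B2, B2–B3, B3–B4, B4–B5, B5–B6, B6–B7, B7–B8
Each bag holds 2 vertices, so the decomposition has width 1, which upper-bounds the treewidth. Any graph with an edge has treewidth ≥ 1, and G has the edge 0–3. Combining the bounds, tw(G) = 1.

1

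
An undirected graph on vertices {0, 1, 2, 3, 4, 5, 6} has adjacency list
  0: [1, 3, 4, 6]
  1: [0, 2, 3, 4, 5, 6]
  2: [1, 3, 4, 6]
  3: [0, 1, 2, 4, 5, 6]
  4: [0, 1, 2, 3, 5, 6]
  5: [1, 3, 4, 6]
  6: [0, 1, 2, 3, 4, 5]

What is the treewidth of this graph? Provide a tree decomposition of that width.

The largest bag has 5 vertices, giving width 4; this decomposition certifies tw(G) ≤ 4. For the lower bound, the 5 vertices {0, 1, 3, 4, 6} are pairwise adjacent, and any tree decomposition puts a clique entirely inside one bag — forcing width ≥ 4. Hence tw(G) = 4 exactly.

Treewidth 4.
One optimal decomposition is:
Bags: B1 = {1, 2, 3, 4, 6}  B2 = {0, 1, 3, 4, 6}  B3 = {1, 3, 4, 5, 6}
Tree: B1–B2, B2–B3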